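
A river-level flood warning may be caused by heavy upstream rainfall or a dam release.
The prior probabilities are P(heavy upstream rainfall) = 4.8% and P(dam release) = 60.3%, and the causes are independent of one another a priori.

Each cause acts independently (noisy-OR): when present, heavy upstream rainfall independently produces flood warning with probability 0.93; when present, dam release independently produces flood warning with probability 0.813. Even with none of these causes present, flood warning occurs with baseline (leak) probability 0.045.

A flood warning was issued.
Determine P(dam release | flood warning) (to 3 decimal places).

Under noisy-OR, P(flood warning | causes) = 1 − (1−0.045)·∏(1−qᵢ) over the active causes.
P(flood warning) = 0.045*0.952*0.397 + 0.821415*0.952*0.603 + 0.93315*0.048*0.397 + 0.987499*0.048*0.603 = 0.017007 + 0.471538 + 0.017782 + 0.028582 = 0.534909
The dam release-present share is 0.471538 + 0.028582 = 0.500120.
P(dam release | flood warning) = 0.500120 / 0.534909 ≈ 0.935

P(dam release | flood warning) ≈ 0.935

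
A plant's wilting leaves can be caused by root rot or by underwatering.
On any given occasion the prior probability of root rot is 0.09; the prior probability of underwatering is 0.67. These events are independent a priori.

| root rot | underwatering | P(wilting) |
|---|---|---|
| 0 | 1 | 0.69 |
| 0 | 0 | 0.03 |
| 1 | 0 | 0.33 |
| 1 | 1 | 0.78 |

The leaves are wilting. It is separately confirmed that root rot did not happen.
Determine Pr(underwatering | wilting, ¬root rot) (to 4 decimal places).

Pr(underwatering | wilting, ¬root rot) ≈ 0.9790

P(wilting | ¬root rot) = 0.03*0.33 + 0.69*0.67 = 0.009900 + 0.462300 = 0.472200
Of this, 0.462300 comes from 0.69*0.67 (the underwatering=true cases).
Hence the posterior is 0.462300/0.472200 ≈ 0.9790.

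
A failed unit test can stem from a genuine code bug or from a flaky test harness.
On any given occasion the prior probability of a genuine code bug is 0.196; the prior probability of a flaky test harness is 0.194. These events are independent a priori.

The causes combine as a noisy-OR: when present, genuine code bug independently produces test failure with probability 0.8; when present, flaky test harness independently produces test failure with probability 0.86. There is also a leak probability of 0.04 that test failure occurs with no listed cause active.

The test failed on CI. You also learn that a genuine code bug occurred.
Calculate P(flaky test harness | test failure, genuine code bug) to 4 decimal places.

Under noisy-OR, P(test failure | causes) = 1 − (1−0.04)·∏(1−qᵢ) over the active causes.
By total probability over both values of flaky test harness:
  P(test failure | genuine code bug) = 0.808×0.806 + 0.97312×0.194
        = 0.651248 + 0.188785 = 0.840033
Configurations with flaky test harness contribute 0.188785, so
  P(flaky test harness | test failure, genuine code bug) = 0.188785 / 0.840033 ≈ 0.2247

P(flaky test harness | test failure, genuine code bug) ≈ 0.2247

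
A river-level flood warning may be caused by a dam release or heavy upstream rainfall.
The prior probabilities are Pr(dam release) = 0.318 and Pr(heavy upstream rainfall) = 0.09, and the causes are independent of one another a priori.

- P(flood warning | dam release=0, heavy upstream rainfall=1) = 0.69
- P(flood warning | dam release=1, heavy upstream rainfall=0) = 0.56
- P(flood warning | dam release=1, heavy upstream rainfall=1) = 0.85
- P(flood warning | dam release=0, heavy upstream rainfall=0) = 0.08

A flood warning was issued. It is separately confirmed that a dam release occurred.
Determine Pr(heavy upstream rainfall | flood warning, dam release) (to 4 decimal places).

Pr(heavy upstream rainfall | flood warning, dam release) ≈ 0.1305

By total probability over both values of heavy upstream rainfall:
  P(flood warning | dam release) = 0.56*0.91 + 0.85*0.09
        = 0.509600 + 0.076500 = 0.586100
Configurations with heavy upstream rainfall contribute 0.076500, so
  P(heavy upstream rainfall | flood warning, dam release) = 0.076500 / 0.586100 ≈ 0.1305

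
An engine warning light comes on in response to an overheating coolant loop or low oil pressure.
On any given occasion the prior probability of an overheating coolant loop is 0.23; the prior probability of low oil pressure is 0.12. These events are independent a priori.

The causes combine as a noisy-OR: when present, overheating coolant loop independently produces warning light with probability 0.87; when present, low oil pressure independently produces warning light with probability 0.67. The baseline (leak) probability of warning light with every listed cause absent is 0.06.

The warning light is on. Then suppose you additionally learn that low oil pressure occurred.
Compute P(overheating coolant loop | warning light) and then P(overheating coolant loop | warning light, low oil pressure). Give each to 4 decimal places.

P(overheating coolant loop | warning light) ≈ 0.6617; P(overheating coolant loop | warning light, low oil pressure) ≈ 0.2936

Under noisy-OR, P(warning light | causes) = 1 − (1−0.06)·∏(1−qᵢ) over the active causes.
Enumerate the 4 (overheating coolant loop, low oil pressure) configurations and weight by the priors:
  P(warning light) = 0.06*0.77*0.88 + 0.6898*0.77*0.12 + 0.8778*0.23*0.88 + 0.959674*0.23*0.12
        = 0.040656 + 0.063738 + 0.177667 + 0.026487 = 0.308548
Keeping only the overheating coolant loop-present terms gives 0.204154, so
  P(overheating coolant loop | warning light) = 0.204154 / 0.308548 ≈ 0.6617

Now condition on the additional information:
Sum P(warning light|·) weighted by the priors over both values of overheating coolant loop:
  P(warning light | low oil pressure) = 0.6898×0.77 + 0.959674×0.23
        = 0.531146 + 0.220725 = 0.751871
Keeping only the overheating coolant loop-present terms gives 0.220725, so
  P(overheating coolant loop | warning light, low oil pressure) = 0.220725 / 0.751871 ≈ 0.2936
— low oil pressure explains away the evidence for overheating coolant loop.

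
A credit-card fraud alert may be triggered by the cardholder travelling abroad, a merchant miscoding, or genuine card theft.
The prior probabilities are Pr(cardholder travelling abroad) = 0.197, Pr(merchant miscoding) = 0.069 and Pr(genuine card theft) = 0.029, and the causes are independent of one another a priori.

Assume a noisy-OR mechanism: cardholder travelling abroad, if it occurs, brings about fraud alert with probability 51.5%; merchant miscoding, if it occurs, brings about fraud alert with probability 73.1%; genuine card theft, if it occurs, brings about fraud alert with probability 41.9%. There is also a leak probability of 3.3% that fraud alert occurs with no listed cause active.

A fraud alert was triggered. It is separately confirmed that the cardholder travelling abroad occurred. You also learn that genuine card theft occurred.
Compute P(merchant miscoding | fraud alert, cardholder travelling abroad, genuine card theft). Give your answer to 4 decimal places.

Under noisy-OR, P(fraud alert | causes) = 1 − (1−0.033)·∏(1−qᵢ) over the active causes.
Sum P(fraud alert|·) weighted by the priors over both values of merchant miscoding:
  P(fraud alert | cardholder travelling abroad, genuine card theft) = 0.727514*0.931 + 0.926701*0.069
        = 0.677316 + 0.063942 = 0.741258
The terms with merchant miscoding present sum to 0.063942, so
  P(merchant miscoding | fraud alert, cardholder travelling abroad, genuine card theft) = 0.063942 / 0.741258 ≈ 0.0863

P(merchant miscoding | fraud alert, cardholder travelling abroad, genuine card theft) ≈ 0.0863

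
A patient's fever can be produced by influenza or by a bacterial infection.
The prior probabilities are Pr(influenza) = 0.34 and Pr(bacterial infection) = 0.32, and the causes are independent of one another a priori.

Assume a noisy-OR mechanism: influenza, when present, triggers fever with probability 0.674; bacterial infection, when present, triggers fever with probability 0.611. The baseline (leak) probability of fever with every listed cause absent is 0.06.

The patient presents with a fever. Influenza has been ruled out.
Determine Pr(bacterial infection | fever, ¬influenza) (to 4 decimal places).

Pr(bacterial infection | fever, ¬influenza) ≈ 0.8326

Under noisy-OR, P(fever | causes) = 1 − (1−0.06)·∏(1−qᵢ) over the active causes.
Sum P(fever|·) weighted by the priors over both values of bacterial infection:
  P(fever | ¬influenza) = 0.06*0.68 + 0.63434*0.32
        = 0.040800 + 0.202989 = 0.243789
Configurations with bacterial infection contribute 0.202989, so
  P(bacterial infection | fever, ¬influenza) = 0.202989 / 0.243789 ≈ 0.8326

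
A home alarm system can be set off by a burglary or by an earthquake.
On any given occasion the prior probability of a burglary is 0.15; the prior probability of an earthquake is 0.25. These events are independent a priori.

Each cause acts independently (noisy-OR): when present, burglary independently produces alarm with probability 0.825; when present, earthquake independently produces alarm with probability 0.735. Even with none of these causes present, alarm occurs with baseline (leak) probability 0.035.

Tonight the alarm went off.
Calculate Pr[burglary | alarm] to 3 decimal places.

Pr[burglary | alarm] ≈ 0.417

Under noisy-OR, P(alarm | causes) = 1 − (1−0.035)·∏(1−qᵢ) over the active causes.
P(alarm) = 0.035×0.85×0.75 + 0.744275×0.85×0.25 + 0.831125×0.15×0.75 + 0.955248×0.15×0.25 = 0.022313 + 0.158158 + 0.093502 + 0.035822 = 0.309795
Restricting to configurations with burglary present: 0.093502 + 0.035822 = 0.129324.
Hence the posterior is 0.129324/0.309795 ≈ 0.417.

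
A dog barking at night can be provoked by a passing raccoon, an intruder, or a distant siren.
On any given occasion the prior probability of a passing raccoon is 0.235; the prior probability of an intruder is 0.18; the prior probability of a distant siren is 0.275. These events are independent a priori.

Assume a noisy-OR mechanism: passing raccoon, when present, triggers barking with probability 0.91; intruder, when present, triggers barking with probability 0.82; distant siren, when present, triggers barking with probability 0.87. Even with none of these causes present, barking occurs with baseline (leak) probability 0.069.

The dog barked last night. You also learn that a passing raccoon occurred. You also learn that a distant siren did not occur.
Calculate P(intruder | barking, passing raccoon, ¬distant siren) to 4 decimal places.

P(intruder | barking, passing raccoon, ¬distant siren) ≈ 0.1909

Under noisy-OR, P(barking | causes) = 1 − (1−0.069)·∏(1−qᵢ) over the active causes.
Numerator (weight on configurations with intruder): 0.984918×0.18 = 0.177285
Normalizer over all consistent configurations: 0.91621×0.82 + 0.984918×0.18 = 0.928577
Posterior = 0.177285 / 0.928577 ≈ 0.1909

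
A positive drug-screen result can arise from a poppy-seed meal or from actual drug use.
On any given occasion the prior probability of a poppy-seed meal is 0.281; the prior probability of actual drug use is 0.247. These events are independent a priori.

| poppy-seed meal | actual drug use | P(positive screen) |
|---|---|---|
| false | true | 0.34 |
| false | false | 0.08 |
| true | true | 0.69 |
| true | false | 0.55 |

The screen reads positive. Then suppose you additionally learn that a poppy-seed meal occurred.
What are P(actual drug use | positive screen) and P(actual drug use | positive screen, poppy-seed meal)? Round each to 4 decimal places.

Sum P(positive screen|·) weighted by the priors over the 4 (poppy-seed meal, actual drug use) configurations:
  P(positive screen) = 0.08×0.719×0.753 + 0.34×0.719×0.247 + 0.55×0.281×0.753 + 0.69×0.281×0.247
        = 0.043313 + 0.060382 + 0.116376 + 0.047891 = 0.267962
Keeping only the actual drug use-present terms gives 0.108273, so
  P(actual drug use | positive screen) = 0.108273 / 0.267962 ≈ 0.4041

Now also conditioning on poppy-seed meal=true:
P(positive screen | poppy-seed meal) = 0.55*0.753 + 0.69*0.247 = 0.414150 + 0.170430 = 0.584580
Restricting to configurations with actual drug use present: 0.69*0.247 = 0.170430.
Hence the posterior is 0.170430/0.584580 ≈ 0.2915.
Conditioning on poppy-seed meal lowers the posterior on actual drug use: the classic explaining-away effect in a common-effect structure.

P(actual drug use | positive screen) ≈ 0.4041; P(actual drug use | positive screen, poppy-seed meal) ≈ 0.2915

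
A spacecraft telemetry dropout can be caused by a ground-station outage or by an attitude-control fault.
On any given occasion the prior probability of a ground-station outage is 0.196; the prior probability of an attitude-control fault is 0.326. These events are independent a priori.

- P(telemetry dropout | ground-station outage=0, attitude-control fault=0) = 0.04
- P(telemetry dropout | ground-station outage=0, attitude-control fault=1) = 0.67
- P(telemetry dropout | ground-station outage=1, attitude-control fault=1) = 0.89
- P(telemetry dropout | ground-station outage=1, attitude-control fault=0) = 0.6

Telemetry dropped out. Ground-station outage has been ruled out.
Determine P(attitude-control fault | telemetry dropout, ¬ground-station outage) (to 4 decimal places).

P(telemetry dropout | ¬ground-station outage) = 0.04*0.674 + 0.67*0.326 = 0.026960 + 0.218420 = 0.245380
Of this, 0.218420 comes from 0.67*0.326 (the attitude-control fault=true cases).
Hence the posterior is 0.218420/0.245380 ≈ 0.8901.

P(attitude-control fault | telemetry dropout, ¬ground-station outage) ≈ 0.8901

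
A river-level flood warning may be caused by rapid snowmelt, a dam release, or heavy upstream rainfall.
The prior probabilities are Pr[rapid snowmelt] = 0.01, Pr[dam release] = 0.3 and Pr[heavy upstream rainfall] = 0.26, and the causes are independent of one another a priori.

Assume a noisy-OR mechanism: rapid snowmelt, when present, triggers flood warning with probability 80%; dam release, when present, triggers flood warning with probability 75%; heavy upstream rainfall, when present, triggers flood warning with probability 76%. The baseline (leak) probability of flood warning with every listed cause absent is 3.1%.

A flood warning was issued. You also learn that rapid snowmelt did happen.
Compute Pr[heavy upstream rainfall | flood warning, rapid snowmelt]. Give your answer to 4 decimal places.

Under noisy-OR, P(flood warning | causes) = 1 − (1−0.031)·∏(1−qᵢ) over the active causes.
Enumerate the 4 (dam release, heavy upstream rainfall) configurations and weight by the priors:
  P(flood warning | rapid snowmelt) = 0.8062×0.7×0.74 + 0.953488×0.7×0.26 + 0.95155×0.3×0.74 + 0.988372×0.3×0.26
        = 0.417612 + 0.173535 + 0.211244 + 0.077093 = 0.879484
Configurations with heavy upstream rainfall contribute 0.250628, so
  P(heavy upstream rainfall | flood warning, rapid snowmelt) = 0.250628 / 0.879484 ≈ 0.2850

Pr[heavy upstream rainfall | flood warning, rapid snowmelt] ≈ 0.2850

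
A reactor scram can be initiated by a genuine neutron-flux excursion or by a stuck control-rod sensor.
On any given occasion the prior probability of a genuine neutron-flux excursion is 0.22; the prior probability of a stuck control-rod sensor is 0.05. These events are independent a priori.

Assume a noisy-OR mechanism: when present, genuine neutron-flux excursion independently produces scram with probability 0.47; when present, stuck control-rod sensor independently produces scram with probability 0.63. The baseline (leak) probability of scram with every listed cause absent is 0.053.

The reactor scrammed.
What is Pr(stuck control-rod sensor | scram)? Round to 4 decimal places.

Pr(stuck control-rod sensor | scram) ≈ 0.1930

Under noisy-OR, P(scram | causes) = 1 − (1−0.053)·∏(1−qᵢ) over the active causes.
P(scram) = 0.053×0.78×0.95 + 0.64961×0.78×0.05 + 0.49809×0.22×0.95 + 0.814293×0.22×0.05 = 0.039273 + 0.025335 + 0.104101 + 0.008957 = 0.177666
Of this, 0.034292 comes from 0.025335 + 0.008957 (the stuck control-rod sensor=true cases).
P(stuck control-rod sensor | scram) = 0.034292 / 0.177666 ≈ 0.1930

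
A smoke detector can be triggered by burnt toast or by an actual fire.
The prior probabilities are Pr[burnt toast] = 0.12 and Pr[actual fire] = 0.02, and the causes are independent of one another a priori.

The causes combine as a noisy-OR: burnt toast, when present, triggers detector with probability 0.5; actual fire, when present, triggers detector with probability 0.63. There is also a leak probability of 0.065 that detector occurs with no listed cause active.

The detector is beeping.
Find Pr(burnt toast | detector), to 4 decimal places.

Under noisy-OR, P(detector | causes) = 1 − (1−0.065)·∏(1−qᵢ) over the active causes.
Numerator (weight on configurations with burnt toast): 0.062622 + 0.001985 = 0.064607
Normalizer over all consistent configurations: 0.065·0.88·0.98 + 0.65405·0.88·0.02 + 0.5325·0.12·0.98 + 0.827025·0.12·0.02 = 0.132174
P(burnt toast | detector) = 0.064607/0.132174 ≈ 0.4888

Pr(burnt toast | detector) ≈ 0.4888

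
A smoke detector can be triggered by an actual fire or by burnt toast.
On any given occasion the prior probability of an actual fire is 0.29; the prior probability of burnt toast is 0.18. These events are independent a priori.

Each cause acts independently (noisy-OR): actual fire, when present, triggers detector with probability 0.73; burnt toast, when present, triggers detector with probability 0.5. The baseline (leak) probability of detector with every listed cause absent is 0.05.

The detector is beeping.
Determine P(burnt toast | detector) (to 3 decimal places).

P(burnt toast | detector) ≈ 0.354

Under noisy-OR, P(detector | causes) = 1 − (1−0.05)·∏(1−qᵢ) over the active causes.
Weight on burnt toast=true, given the evidence: 0.067095 + 0.045505 = 0.112600
Normalizer over all consistent configurations: 0.05×0.71×0.82 + 0.525×0.71×0.18 + 0.7435×0.29×0.82 + 0.87175×0.29×0.18 = 0.318514
Posterior = 0.112600 / 0.318514 ≈ 0.354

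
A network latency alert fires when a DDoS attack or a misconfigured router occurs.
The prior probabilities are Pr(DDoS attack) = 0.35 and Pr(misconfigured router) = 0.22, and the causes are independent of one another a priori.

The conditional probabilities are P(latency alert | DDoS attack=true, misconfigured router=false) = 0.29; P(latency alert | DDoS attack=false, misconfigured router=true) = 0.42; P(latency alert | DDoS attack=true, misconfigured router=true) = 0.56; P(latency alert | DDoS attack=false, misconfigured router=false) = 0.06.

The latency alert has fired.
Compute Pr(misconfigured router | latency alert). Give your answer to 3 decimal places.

Pr(misconfigured router | latency alert) ≈ 0.485

Enumerate the 4 (DDoS attack, misconfigured router) configurations and weight by the priors:
  P(latency alert) = 0.06·0.65·0.78 + 0.42·0.65·0.22 + 0.29·0.35·0.78 + 0.56·0.35·0.22
        = 0.030420 + 0.060060 + 0.079170 + 0.043120 = 0.212770
The terms with misconfigured router present sum to 0.103180, so
  P(misconfigured router | latency alert) = 0.103180 / 0.212770 ≈ 0.485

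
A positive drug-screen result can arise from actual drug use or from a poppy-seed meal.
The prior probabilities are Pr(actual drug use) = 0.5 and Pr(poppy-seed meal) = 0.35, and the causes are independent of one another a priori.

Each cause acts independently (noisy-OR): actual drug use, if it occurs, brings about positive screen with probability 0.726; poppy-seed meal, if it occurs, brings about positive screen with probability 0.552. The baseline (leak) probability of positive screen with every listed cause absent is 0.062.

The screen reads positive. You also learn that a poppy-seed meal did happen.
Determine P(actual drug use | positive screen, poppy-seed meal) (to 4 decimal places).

Under noisy-OR, P(positive screen | causes) = 1 − (1−0.062)·∏(1−qᵢ) over the active causes.
For the numerator, keep only actual drug use=true terms: 0.884859·0.5 = 0.442429
Normalizer over all consistent configurations: 0.579776·0.5 + 0.884859·0.5 = 0.732317
Posterior = 0.442429 / 0.732317 ≈ 0.6041

P(actual drug use | positive screen, poppy-seed meal) ≈ 0.6041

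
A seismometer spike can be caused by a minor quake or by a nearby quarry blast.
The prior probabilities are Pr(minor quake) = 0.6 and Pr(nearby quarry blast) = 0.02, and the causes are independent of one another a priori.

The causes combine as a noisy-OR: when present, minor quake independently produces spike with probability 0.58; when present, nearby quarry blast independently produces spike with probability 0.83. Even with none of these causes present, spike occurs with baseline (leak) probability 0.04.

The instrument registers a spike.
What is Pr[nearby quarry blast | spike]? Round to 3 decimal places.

Under noisy-OR, P(spike | causes) = 1 − (1−0.04)·∏(1−qᵢ) over the active causes.
Sum P(spike|·) weighted by the priors over the 4 (minor quake, nearby quarry blast) configurations:
  P(spike) = 0.04*0.4*0.98 + 0.8368*0.4*0.02 + 0.5968*0.6*0.98 + 0.931456*0.6*0.02
        = 0.015680 + 0.006694 + 0.350918 + 0.011177 = 0.384469
Configurations with nearby quarry blast contribute 0.017871, so
  P(nearby quarry blast | spike) = 0.017871 / 0.384469 ≈ 0.046

Pr[nearby quarry blast | spike] ≈ 0.046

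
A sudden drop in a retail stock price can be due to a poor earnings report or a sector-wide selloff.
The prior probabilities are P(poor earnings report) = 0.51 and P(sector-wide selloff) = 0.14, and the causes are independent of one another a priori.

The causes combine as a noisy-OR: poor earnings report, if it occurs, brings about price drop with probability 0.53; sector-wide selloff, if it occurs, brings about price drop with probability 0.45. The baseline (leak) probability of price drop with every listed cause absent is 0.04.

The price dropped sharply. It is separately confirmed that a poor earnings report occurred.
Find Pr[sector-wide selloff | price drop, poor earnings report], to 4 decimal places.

Under noisy-OR, P(price drop | causes) = 1 − (1−0.04)·∏(1−qᵢ) over the active causes.
For the numerator, keep only sector-wide selloff=true terms: 0.75184*0.14 = 0.105258
Denominator P(price drop | poor earnings report): 0.5488*0.86 + 0.75184*0.14 = 0.577226
P(sector-wide selloff | price drop, poor earnings report) = 0.105258/0.577226 ≈ 0.1824

Pr[sector-wide selloff | price drop, poor earnings report] ≈ 0.1824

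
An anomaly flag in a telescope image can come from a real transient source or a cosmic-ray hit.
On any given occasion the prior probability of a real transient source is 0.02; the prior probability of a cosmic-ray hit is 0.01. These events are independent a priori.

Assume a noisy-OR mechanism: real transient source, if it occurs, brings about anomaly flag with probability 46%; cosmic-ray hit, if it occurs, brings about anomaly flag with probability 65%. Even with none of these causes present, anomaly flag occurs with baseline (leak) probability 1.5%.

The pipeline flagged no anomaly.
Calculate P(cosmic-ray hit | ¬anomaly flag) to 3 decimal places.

Under noisy-OR, P(anomaly flag | causes) = 1 − (1−0.015)·∏(1−qᵢ) over the active causes.
By total probability over the 4 (real transient source, cosmic-ray hit) configurations:
  P(¬anomaly flag) = 0.985×0.98×0.99 + 0.34475×0.98×0.01 + 0.5319×0.02×0.99 + 0.186165×0.02×0.01
        = 0.955647 + 0.003379 + 0.010532 + 0.000037 = 0.969595
Configurations with cosmic-ray hit contribute 0.003416, so
  P(cosmic-ray hit | ¬anomaly flag) = 0.003416 / 0.969595 ≈ 0.004

P(cosmic-ray hit | ¬anomaly flag) ≈ 0.004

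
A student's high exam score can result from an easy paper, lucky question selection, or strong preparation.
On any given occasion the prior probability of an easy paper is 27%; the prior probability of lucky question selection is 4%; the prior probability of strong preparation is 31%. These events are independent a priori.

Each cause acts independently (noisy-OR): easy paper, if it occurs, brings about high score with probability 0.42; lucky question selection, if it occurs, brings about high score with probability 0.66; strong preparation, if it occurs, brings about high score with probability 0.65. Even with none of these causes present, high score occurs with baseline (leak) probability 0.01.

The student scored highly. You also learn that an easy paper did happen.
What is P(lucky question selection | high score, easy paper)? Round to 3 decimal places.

Under noisy-OR, P(high score | causes) = 1 − (1−0.01)·∏(1−qᵢ) over the active causes.
Weight on lucky question selection=true, given the evidence: 0.022212 + 0.011553 = 0.033765
The normalizing constant is 0.4258*0.96*0.69 + 0.79903*0.96*0.31 + 0.804772*0.04*0.69 + 0.93167*0.04*0.31 = 0.553606
Posterior = 0.033765 / 0.553606 ≈ 0.061

P(lucky question selection | high score, easy paper) ≈ 0.061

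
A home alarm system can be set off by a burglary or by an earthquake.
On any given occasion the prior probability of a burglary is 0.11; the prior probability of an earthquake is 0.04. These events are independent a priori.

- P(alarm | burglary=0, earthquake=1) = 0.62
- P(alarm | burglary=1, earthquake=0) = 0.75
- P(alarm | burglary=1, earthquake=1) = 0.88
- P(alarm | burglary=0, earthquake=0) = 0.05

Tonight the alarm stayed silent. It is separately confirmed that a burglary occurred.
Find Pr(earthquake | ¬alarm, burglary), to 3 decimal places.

Pr(earthquake | ¬alarm, burglary) ≈ 0.020

Enumerate both values of earthquake and weight by the priors:
  P(¬alarm | burglary) = 0.25*0.96 + 0.12*0.04
        = 0.240000 + 0.004800 = 0.244800
Keeping only the earthquake-present terms gives 0.004800, so
  P(earthquake | ¬alarm, burglary) = 0.004800 / 0.244800 ≈ 0.020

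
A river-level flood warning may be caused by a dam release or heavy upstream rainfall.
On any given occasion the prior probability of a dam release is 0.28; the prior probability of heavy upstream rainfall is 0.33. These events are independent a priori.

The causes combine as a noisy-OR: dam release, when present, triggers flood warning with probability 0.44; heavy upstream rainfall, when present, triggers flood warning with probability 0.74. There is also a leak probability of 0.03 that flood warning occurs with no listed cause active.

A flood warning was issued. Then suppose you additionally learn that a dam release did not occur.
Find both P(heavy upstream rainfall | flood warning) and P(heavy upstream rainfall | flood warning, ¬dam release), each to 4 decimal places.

Under noisy-OR, P(flood warning | causes) = 1 − (1−0.03)·∏(1−qᵢ) over the active causes.
Weight on heavy upstream rainfall=true, given the evidence: 0.177677 + 0.079350 = 0.257027
The normalizing constant is 0.03×0.72×0.67 + 0.7478×0.72×0.33 + 0.4568×0.28×0.67 + 0.858768×0.28×0.33 = 0.357195
P(heavy upstream rainfall | flood warning) = 0.257027/0.357195 ≈ 0.7196

Now also conditioning on dam release≠true:
Weight on heavy upstream rainfall=true, given the evidence: 0.7478·0.33 = 0.246774
Denominator P(flood warning | ¬dam release): 0.03·0.67 + 0.7478·0.33 = 0.266874
Posterior = 0.246774 / 0.266874 ≈ 0.9247

P(heavy upstream rainfall | flood warning) ≈ 0.7196; P(heavy upstream rainfall | flood warning, ¬dam release) ≈ 0.9247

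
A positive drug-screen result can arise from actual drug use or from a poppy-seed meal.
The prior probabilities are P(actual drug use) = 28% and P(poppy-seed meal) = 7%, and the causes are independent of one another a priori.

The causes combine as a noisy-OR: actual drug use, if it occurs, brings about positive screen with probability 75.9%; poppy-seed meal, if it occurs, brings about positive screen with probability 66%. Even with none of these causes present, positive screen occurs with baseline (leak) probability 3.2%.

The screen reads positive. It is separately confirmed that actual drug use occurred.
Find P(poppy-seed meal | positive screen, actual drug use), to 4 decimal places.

Under noisy-OR, P(positive screen | causes) = 1 − (1−0.032)·∏(1−qᵢ) over the active causes.
P(positive screen | actual drug use) = 0.766712·0.93 + 0.920682·0.07 = 0.713042 + 0.064448 = 0.777490
Of this, 0.064448 comes from 0.920682·0.07 (the poppy-seed meal=true cases).
P(poppy-seed meal | positive screen, actual drug use) = 0.064448 / 0.777490 ≈ 0.0829

P(poppy-seed meal | positive screen, actual drug use) ≈ 0.0829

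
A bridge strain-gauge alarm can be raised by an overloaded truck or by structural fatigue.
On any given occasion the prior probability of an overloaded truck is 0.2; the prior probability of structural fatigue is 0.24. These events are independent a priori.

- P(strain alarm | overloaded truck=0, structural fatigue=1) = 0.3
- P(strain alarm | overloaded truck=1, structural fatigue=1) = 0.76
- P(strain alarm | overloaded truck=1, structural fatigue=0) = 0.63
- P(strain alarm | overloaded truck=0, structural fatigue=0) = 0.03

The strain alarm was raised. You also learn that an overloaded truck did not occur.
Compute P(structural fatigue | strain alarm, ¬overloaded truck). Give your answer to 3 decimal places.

P(strain alarm | ¬overloaded truck) = 0.03·0.76 + 0.3·0.24 = 0.022800 + 0.072000 = 0.094800
The structural fatigue-present share is 0.3·0.24 = 0.072000.
P(structural fatigue | strain alarm, ¬overloaded truck) = 0.072000 / 0.094800 ≈ 0.759

P(structural fatigue | strain alarm, ¬overloaded truck) ≈ 0.759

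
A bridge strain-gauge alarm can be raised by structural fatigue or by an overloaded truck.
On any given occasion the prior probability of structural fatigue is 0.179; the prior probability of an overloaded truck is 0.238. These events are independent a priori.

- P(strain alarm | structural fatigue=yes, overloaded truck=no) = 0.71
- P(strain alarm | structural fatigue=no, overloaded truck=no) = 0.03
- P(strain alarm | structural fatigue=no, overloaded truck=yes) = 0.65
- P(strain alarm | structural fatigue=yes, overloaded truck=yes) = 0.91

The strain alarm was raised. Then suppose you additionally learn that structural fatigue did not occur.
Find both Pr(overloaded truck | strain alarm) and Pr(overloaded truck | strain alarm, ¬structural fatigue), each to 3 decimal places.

Weight on overloaded truck=true, given the evidence: 0.127009 + 0.038768 = 0.165777
Normalizer over all consistent configurations: 0.03×0.821×0.762 + 0.65×0.821×0.238 + 0.71×0.179×0.762 + 0.91×0.179×0.238 = 0.281388
P(overloaded truck | strain alarm) = 0.165777/0.281388 ≈ 0.589

Now condition on the additional information:
P(strain alarm | ¬structural fatigue) = 0.03×0.762 + 0.65×0.238 = 0.022860 + 0.154700 = 0.177560
The overloaded truck-present share is 0.65×0.238 = 0.154700.
Hence the posterior is 0.154700/0.177560 ≈ 0.871.

Pr(overloaded truck | strain alarm) ≈ 0.589; Pr(overloaded truck | strain alarm, ¬structural fatigue) ≈ 0.871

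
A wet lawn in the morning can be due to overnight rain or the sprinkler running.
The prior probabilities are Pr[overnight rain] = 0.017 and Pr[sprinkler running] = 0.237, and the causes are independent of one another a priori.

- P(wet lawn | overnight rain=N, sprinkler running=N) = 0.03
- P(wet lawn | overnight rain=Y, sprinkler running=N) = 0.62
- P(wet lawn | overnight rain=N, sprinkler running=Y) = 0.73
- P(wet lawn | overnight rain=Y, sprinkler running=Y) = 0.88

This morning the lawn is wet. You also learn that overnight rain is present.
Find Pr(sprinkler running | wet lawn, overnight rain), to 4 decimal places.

Numerator (weight on configurations with sprinkler running): 0.88*0.237 = 0.208560
Denominator P(wet lawn | overnight rain): 0.62*0.763 + 0.88*0.237 = 0.681620
Posterior = 0.208560 / 0.681620 ≈ 0.3060

Pr(sprinkler running | wet lawn, overnight rain) ≈ 0.3060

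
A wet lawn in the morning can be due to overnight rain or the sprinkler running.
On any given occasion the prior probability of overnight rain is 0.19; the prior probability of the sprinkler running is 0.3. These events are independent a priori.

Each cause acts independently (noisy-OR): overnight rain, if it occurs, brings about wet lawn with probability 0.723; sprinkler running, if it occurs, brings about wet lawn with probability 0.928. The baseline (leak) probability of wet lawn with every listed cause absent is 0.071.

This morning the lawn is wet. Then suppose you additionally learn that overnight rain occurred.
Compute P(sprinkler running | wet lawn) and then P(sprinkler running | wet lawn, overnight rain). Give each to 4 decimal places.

P(sprinkler running | wet lawn) ≈ 0.6703; P(sprinkler running | wet lawn, overnight rain) ≈ 0.3616

Under noisy-OR, P(wet lawn | causes) = 1 − (1−0.071)·∏(1−qᵢ) over the active causes.
Enumerate the 4 (overnight rain, sprinkler running) configurations and weight by the priors:
  P(wet lawn) = 0.071×0.81×0.7 + 0.933112×0.81×0.3 + 0.742667×0.19×0.7 + 0.981472×0.19×0.3
        = 0.040257 + 0.226746 + 0.098775 + 0.055944 = 0.421722
Keeping only the sprinkler running-present terms gives 0.282690, so
  P(sprinkler running | wet lawn) = 0.282690 / 0.421722 ≈ 0.6703

Now also conditioning on overnight rain=true:
By total probability over both values of sprinkler running:
  P(wet lawn | overnight rain) = 0.742667·0.7 + 0.981472·0.3
        = 0.519867 + 0.294442 = 0.814309
The terms with sprinkler running present sum to 0.294442, so
  P(sprinkler running | wet lawn, overnight rain) = 0.294442 / 0.814309 ≈ 0.3616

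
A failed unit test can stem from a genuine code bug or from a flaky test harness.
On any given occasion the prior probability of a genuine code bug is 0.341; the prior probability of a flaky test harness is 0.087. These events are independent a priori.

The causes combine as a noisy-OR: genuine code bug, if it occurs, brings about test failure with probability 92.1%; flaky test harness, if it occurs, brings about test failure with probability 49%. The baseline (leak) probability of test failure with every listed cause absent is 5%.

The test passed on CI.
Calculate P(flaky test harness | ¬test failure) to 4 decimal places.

P(flaky test harness | ¬test failure) ≈ 0.0463

Under noisy-OR, P(test failure | causes) = 1 − (1−0.05)·∏(1−qᵢ) over the active causes.
Weight on flaky test harness=true, given the evidence: 0.027778 + 0.001136 = 0.028914
The normalizing constant is 0.95·0.659·0.913 + 0.4845·0.659·0.087 + 0.07505·0.341·0.913 + 0.038276·0.341·0.087 = 0.623864
P(flaky test harness | ¬test failure) = 0.028914/0.623864 ≈ 0.0463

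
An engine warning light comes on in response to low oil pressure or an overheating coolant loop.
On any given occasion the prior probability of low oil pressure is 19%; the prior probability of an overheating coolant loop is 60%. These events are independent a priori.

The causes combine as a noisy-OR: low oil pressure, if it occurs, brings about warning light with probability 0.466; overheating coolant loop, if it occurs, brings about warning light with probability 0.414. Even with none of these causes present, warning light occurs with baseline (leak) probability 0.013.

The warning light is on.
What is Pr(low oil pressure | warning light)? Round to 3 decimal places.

Pr(low oil pressure | warning light) ≈ 0.354

Under noisy-OR, P(warning light | causes) = 1 − (1−0.013)·∏(1−qᵢ) over the active causes.
For the numerator, keep only low oil pressure=true terms: 0.035944 + 0.078790 = 0.114734
Denominator P(warning light): 0.013·0.81·0.4 + 0.421618·0.81·0.6 + 0.472942·0.19·0.4 + 0.691144·0.19·0.6 = 0.323852
P(low oil pressure | warning light) = 0.114734/0.323852 ≈ 0.354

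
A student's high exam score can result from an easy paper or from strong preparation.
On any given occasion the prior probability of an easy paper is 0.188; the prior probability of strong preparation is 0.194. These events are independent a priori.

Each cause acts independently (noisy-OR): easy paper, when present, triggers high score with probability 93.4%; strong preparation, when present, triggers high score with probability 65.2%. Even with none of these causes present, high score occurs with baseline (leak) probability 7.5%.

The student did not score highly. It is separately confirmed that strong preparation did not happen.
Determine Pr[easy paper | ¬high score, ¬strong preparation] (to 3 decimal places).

Pr[easy paper | ¬high score, ¬strong preparation] ≈ 0.015

Under noisy-OR, P(high score | causes) = 1 − (1−0.075)·∏(1−qᵢ) over the active causes.
By total probability over both values of easy paper:
  P(¬high score | ¬strong preparation) = 0.925×0.812 + 0.06105×0.188
        = 0.751100 + 0.011477 = 0.762577
Keeping only the easy paper-present terms gives 0.011477, so
  P(easy paper | ¬high score, ¬strong preparation) = 0.011477 / 0.762577 ≈ 0.015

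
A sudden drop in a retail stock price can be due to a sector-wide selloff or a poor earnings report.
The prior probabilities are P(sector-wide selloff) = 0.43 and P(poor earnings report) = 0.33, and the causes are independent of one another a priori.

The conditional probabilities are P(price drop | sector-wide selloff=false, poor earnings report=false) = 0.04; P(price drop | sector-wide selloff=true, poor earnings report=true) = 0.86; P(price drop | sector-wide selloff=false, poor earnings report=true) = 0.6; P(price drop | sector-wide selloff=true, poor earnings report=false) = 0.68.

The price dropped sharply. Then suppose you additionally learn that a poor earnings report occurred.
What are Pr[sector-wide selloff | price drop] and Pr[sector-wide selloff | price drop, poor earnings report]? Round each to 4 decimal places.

Numerator (weight on configurations with sector-wide selloff): 0.195908 + 0.122034 = 0.317942
Denominator P(price drop): 0.04×0.57×0.67 + 0.6×0.57×0.33 + 0.68×0.43×0.67 + 0.86×0.43×0.33 = 0.446078
Posterior = 0.317942 / 0.446078 ≈ 0.7127

Now condition on the additional information:
Enumerate both values of sector-wide selloff and weight by the priors:
  P(price drop | poor earnings report) = 0.6*0.57 + 0.86*0.43
        = 0.342000 + 0.369800 = 0.711800
Configurations with sector-wide selloff contribute 0.369800, so
  P(sector-wide selloff | price drop, poor earnings report) = 0.369800 / 0.711800 ≈ 0.5195
This is intercausal reasoning (explaining away): once poor earnings report accounts for the price drop, sector-wide selloff becomes less likely.

Pr[sector-wide selloff | price drop] ≈ 0.7127; Pr[sector-wide selloff | price drop, poor earnings report] ≈ 0.5195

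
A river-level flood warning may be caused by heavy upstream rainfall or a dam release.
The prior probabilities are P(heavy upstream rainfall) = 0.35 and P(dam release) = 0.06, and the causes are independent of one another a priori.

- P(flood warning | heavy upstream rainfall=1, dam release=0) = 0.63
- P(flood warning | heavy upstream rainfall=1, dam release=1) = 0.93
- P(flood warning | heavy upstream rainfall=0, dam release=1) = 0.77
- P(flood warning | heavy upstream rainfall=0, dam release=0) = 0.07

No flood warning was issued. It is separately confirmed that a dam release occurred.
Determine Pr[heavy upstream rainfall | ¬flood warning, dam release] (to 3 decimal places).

Pr[heavy upstream rainfall | ¬flood warning, dam release] ≈ 0.141

P(¬flood warning | dam release) = 0.23*0.65 + 0.07*0.35 = 0.149500 + 0.024500 = 0.174000
Restricting to configurations with heavy upstream rainfall present: 0.07*0.35 = 0.024500.
Hence the posterior is 0.024500/0.174000 ≈ 0.141.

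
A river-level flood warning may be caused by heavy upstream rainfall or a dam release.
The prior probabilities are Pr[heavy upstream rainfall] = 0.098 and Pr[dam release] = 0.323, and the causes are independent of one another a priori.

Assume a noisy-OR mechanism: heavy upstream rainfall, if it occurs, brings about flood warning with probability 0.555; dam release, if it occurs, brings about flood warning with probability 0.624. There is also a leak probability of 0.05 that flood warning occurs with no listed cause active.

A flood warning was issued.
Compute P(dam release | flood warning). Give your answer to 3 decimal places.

P(dam release | flood warning) ≈ 0.757

Under noisy-OR, P(flood warning | causes) = 1 − (1−0.05)·∏(1−qᵢ) over the active causes.
P(flood warning) = 0.05·0.902·0.677 + 0.6428·0.902·0.323 + 0.57725·0.098·0.677 + 0.841046·0.098·0.323 = 0.030533 + 0.187277 + 0.038298 + 0.026622 = 0.282730
Restricting to configurations with dam release present: 0.187277 + 0.026622 = 0.213899.
P(dam release | flood warning) = 0.213899 / 0.282730 ≈ 0.757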